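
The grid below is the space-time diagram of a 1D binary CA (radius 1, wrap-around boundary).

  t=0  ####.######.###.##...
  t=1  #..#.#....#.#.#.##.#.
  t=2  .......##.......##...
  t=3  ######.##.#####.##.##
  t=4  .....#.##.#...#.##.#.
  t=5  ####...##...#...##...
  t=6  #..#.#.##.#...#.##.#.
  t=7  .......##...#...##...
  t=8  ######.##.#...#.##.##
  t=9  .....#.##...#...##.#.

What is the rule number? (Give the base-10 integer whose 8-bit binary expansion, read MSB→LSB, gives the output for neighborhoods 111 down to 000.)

73

  [7] ### => .  t=0,i=1
  [6] ##. => #  t=0,i=3
  [5] #.# => .  t=0,i=4
  [4] #.. => .  t=0,i=18
  [3] .## => #  t=0,i=0
  [2] .#. => .  t=1,i=0
  [1] ..# => .  t=0,i=20
  [0] ... => #  t=0,i=19
  bits 01001001 = 73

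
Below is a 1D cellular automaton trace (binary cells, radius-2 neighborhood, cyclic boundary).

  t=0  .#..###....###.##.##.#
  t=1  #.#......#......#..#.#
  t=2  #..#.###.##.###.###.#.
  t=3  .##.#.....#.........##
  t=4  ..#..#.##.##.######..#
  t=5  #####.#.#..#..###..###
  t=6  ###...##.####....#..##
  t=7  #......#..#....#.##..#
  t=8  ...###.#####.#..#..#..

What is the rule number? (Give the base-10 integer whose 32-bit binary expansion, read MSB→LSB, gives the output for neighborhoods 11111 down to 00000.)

2183442195

  ##### -> #   bit 31 = 1  t=4,i=15
  ####. -> .   bit 30 = 0  t=4,i=17
  ###.# -> .   bit 29 = 0  t=0,i=13
  ###.. -> .   bit 28 = 0  t=0,i=6
  ##.## -> .   bit 27 = 0  t=0,i=14
  ##.#. -> .   bit 26 = 0  t=0,i=20
  ##..# -> #   bit 25 = 1  t=4,i=19
  ##... -> .   bit 24 = 0  t=0,i=7
  #.### -> .   bit 23 = 0  t=2,i=5
  #.##. -> .   bit 22 = 0  t=0,i=15
  #.#.# -> #   bit 21 = 1  t=0,i=21
  #.#.. -> .   bit 20 = 0  t=0,i=1
  #..## -> .   bit 19 = 0  t=0,i=3
  #..#. -> #   bit 18 = 1  t=1,i=18
  #...# -> .   bit 17 = 0  t=6,i=4
  #.... -> .   bit 16 = 0  t=0,i=8
  .#### -> #   bit 15 = 1  t=4,i=14
  .###. -> .   bit 14 = 0  t=0,i=5
  .##.# -> #   bit 13 = 1  t=0,i=16
  .##.. -> .   bit 12 = 0  t=7,i=0
  .#.## -> #   bit 11 = 1  t=1,i=20
  .#.#. -> #   bit 10 = 1  t=0,i=0
  .#..# -> #   bit 9 = 1  t=0,i=2
  .#... -> #   bit 8 = 1  t=1,i=3
  ..### -> .   bit 7 = 0  t=0,i=4
  ..##. -> .   bit 6 = 0  t=3,i=20
  ..#.# -> .   bit 5 = 0  t=1,i=19
  ..#.. -> #   bit 4 = 1  t=1,i=9
  ...## -> .   bit 3 = 0  t=0,i=10
  ...#. -> .   bit 2 = 0  t=1,i=8
  ....# -> #   bit 1 = 1  t=0,i=9
  ..... -> #   bit 0 = 1  t=1,i=5
  bits 10000010001001001010111100010011 = 2183442195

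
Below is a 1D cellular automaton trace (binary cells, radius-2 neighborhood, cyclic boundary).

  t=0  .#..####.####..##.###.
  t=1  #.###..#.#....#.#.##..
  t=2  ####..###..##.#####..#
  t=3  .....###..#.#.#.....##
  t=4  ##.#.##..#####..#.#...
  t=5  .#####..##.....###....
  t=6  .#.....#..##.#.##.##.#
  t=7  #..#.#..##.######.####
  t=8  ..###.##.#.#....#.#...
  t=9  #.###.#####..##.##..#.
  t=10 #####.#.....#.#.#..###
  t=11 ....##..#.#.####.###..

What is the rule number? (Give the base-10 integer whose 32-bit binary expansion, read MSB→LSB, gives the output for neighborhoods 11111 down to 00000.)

  nb #####: next=.  (t=2,i=1, bit31=0)
  nb ####.: next=.  (t=0,i=6, bit30=0)
  nb ###.#: next=#  (t=0,i=7, bit29=1)
  nb ###..: next=.  (t=0,i=12, bit28=0)
  nb ##.##: next=.  (t=0,i=8, bit27=0)
  nb ##.#.: next=#  (t=4,i=2, bit26=1)
  nb ##..#: next=.  (t=0,i=13, bit25=0)
  nb ##...: next=#  (t=3,i=0, bit24=1)
  nb #.###: next=#  (t=0,i=9, bit23=1)
  nb #.##.: next=#  (t=1,i=18, bit22=1)
  nb #.#.#: next=#  (t=1,i=16, bit21=1)
  nb #.#..: next=.  (t=1,i=9, bit20=0)
  nb #..##: next=#  (t=0,i=3, bit19=1)
  nb #..#.: next=#  (t=0,i=0, bit18=1)
  nb #...#: next=.  (t=4,i=20, bit17=0)
  nb #....: next=#  (t=1,i=11, bit16=1)
  nb .####: next=.  (t=0,i=5, bit15=0)
  nb .###.: next=#  (t=0,i=19, bit14=1)
  nb .##.#: next=#  (t=0,i=16, bit13=1)
  nb .##..: next=.  (t=1,i=19, bit12=0)
  nb .#.##: next=#  (t=1,i=1, bit11=1)
  nb .#.#.: next=#  (t=1,i=8, bit10=1)
  nb .#..#: next=#  (t=0,i=2, bit9=1)
  nb .#...: next=.  (t=1,i=10, bit8=0)
  nb ..###: next=#  (t=0,i=4, bit7=1)
  nb ..##.: next=.  (t=0,i=15, bit6=0)
  nb ..#.#: next=#  (t=1,i=0, bit5=1)
  nb ..#..: next=.  (t=0,i=1, bit4=0)
  nb ...##: next=.  (t=3,i=4, bit3=0)
  nb ...#.: next=.  (t=1,i=13, bit2=0)
  nb ....#: next=#  (t=1,i=12, bit1=1)
  nb .....: next=.  (t=3,i=2, bit0=0)
  bits 00100101111011010110111010100010 = 636317346

636317346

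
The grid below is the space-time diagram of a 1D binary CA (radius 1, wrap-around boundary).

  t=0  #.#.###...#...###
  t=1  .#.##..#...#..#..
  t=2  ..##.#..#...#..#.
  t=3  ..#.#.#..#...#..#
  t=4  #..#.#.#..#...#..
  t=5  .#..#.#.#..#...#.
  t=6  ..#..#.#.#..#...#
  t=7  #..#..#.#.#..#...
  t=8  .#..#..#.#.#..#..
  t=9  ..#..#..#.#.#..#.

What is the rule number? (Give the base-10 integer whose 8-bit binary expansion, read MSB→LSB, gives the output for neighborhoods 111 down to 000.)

56

  ### -> .   bit 7 = 0  t=0,i=5
  ##. -> .   bit 6 = 0  t=0,i=0
  #.# -> #   bit 5 = 1  t=0,i=1
  #.. -> #   bit 4 = 1  t=0,i=7
  .## -> #   bit 3 = 1  t=0,i=4
  .#. -> .   bit 2 = 0  t=0,i=2
  ..# -> .   bit 1 = 0  t=0,i=9
  ... -> .   bit 0 = 0  t=0,i=8
  bits 00111000 = 56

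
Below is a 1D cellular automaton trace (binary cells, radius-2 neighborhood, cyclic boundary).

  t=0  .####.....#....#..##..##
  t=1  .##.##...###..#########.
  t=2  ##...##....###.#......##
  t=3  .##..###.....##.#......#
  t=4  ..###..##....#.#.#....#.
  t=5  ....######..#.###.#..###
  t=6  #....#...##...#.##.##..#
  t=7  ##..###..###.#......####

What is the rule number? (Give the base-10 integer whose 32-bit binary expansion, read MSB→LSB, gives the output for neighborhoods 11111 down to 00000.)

933795668

  [31] ##### => .  t=1,i=16
  [30] ####. => .  t=0,i=3
  [29] ###.# => #  t=2,i=13
  [28] ###.. => #  t=0,i=4
  [27] ##.## => .  t=0,i=0
  [26] ##.#. => #  t=2,i=14
  [25] ##..# => #  t=0,i=20
  [24] ##... => #  t=0,i=5
  [23] #.### => #  t=0,i=1
  [22] #.##. => .  t=1,i=4
  [21] #.#.# => #  t=4,i=15
  [20] #.#.. => .  t=2,i=15
  [19] #..## => #  t=0,i=17
  [18] #..#. => .  t=5,i=11
  [17] #...# => .  t=1,i=7
  [16] #.... => .  t=0,i=6
  [15] .#### => #  t=0,i=2
  [14] .###. => .  t=1,i=10
  [13] .##.# => .  t=0,i=23
  [12] .##.. => #  t=0,i=19
  [11] .#.## => .  t=3,i=0
  [10] .#.#. => #  t=4,i=14
  [9] .#..# => #  t=0,i=16
  [8] .#... => #  t=0,i=11
  [7] ..### => .  t=1,i=9
  [6] ..##. => #  t=0,i=18
  [5] ..#.# => .  t=3,i=23
  [4] ..#.. => #  t=0,i=10
  [3] ...## => .  t=1,i=8
  [2] ...#. => #  t=0,i=9
  [1] ....# => .  t=0,i=8
  [0] ..... => .  t=0,i=7
  bits 00110111101010001001011101010100 = 933795668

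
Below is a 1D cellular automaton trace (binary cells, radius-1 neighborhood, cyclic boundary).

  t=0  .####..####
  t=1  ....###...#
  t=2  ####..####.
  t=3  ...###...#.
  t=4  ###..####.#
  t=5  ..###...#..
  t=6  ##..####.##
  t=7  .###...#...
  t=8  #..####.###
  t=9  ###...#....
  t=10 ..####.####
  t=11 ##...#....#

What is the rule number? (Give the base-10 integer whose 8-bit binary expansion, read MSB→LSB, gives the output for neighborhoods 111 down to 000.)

83

  ### -> .   bit 7 = 0  t=0,i=2
  ##. -> #   bit 6 = 1  t=0,i=4
  #.# -> .   bit 5 = 0  t=0,i=0
  #.. -> #   bit 4 = 1  t=0,i=5
  .## -> .   bit 3 = 0  t=0,i=1
  .#. -> .   bit 2 = 0  t=1,i=10
  ..# -> #   bit 1 = 1  t=0,i=6
  ... -> #   bit 0 = 1  t=1,i=1
  bits 01010011 = 83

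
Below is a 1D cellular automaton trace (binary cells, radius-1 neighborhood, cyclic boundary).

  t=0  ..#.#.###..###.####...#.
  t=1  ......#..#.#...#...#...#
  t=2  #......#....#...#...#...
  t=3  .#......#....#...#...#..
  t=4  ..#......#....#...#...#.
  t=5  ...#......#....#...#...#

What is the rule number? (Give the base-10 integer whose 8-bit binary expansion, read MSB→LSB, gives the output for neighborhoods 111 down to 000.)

24

  [7] ### => .  t=0,i=7
  [6] ##. => .  t=0,i=8
  [5] #.# => .  t=0,i=3
  [4] #.. => #  t=0,i=9
  [3] .## => #  t=0,i=6
  [2] .#. => .  t=0,i=2
  [1] ..# => .  t=0,i=1
  [0] ... => .  t=0,i=0
  bits 00011000 = 24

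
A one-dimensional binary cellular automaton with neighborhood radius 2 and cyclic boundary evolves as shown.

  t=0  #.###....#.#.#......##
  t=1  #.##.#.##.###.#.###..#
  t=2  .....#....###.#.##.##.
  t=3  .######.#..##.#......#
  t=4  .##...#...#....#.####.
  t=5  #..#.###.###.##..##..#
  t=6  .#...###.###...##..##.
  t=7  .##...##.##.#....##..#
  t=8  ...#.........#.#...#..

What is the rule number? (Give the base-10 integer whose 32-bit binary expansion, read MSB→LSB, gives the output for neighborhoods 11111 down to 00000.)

598263063

  [31] ##### => .  t=3,i=3
  [30] ####. => .  t=3,i=5
  [29] ###.# => #  t=0,i=0
  [28] ###.. => .  t=0,i=4
  [27] ##.## => .  t=0,i=1
  [26] ##.#. => .  t=1,i=4
  [25] ##..# => #  t=1,i=19
  [24] ##... => #  t=0,i=5
  [23] #.### => #  t=0,i=2
  [22] #.##. => .  t=1,i=2
  [21] #.#.# => #  t=0,i=11
  [20] #.#.. => .  t=0,i=13
  [19] #..## => #  t=1,i=20
  [18] #..#. => .  t=5,i=2
  [17] #...# => .  t=4,i=4
  [16] #.... => .  t=0,i=6
  [15] .#### => #  t=3,i=2
  [14] .###. => #  t=0,i=3
  [13] .##.# => .  t=1,i=0
  [12] .##.. => .  t=2,i=20
  [11] .#.## => .  t=1,i=6
  [10] .#.#. => #  t=0,i=10
  [9] .#..# => .  t=3,i=9
  [8] .#... => #  t=0,i=14
  [7] ..### => .  t=0,i=20
  [6] ..##. => .  t=1,i=21
  [5] ..#.# => .  t=0,i=9
  [4] ..#.. => #  t=2,i=5
  [3] ...## => .  t=0,i=19
  [2] ...#. => #  t=0,i=8
  [1] ....# => #  t=0,i=7
  [0] ..... => #  t=0,i=16
  bits 00100011101010001100010100010111 = 598263063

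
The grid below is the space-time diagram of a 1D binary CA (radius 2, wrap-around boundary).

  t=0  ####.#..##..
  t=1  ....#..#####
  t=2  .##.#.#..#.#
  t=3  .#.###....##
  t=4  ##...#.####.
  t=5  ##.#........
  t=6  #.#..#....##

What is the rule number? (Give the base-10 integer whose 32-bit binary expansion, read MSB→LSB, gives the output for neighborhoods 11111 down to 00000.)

  nb #####: next=#  (t=1,i=9, bit31=1)
  nb ####.: next=.  (t=0,i=2, bit30=0)
  nb ###.#: next=.  (t=0,i=3, bit29=0)
  nb ###..: next=#  (t=1,i=11, bit28=1)
  nb ##.##: next=.  (t=4,i=11, bit27=0)
  nb ##.#.: next=#  (t=0,i=4, bit26=1)
  nb ##..#: next=#  (t=0,i=10, bit25=1)
  nb ##...: next=.  (t=1,i=0, bit24=0)
  nb #.###: next=.  (t=3,i=3, bit23=0)
  nb #.##.: next=#  (t=2,i=1, bit22=1)
  nb #.#.#: next=#  (t=2,i=4, bit21=1)
  nb #.#..: next=.  (t=0,i=5, bit20=0)
  nb #..##: next=#  (t=0,i=7, bit19=1)
  nb #..#.: next=.  (t=2,i=8, bit18=0)
  nb #...#: next=#  (t=4,i=3, bit17=1)
  nb #....: next=#  (t=1,i=1, bit16=1)
  nb .####: next=.  (t=0,i=1, bit15=0)
  nb .###.: next=.  (t=3,i=4, bit14=0)
  nb .##.#: next=.  (t=2,i=2, bit13=0)
  nb .##..: next=#  (t=0,i=9, bit12=1)
  nb .#.##: next=.  (t=2,i=0, bit11=0)
  nb .#.#.: next=#  (t=2,i=5, bit10=1)
  nb .#..#: next=.  (t=0,i=6, bit9=0)
  nb .#...: next=.  (t=5,i=4, bit8=0)
  nb ..###: next=.  (t=0,i=0, bit7=0)
  nb ..##.: next=#  (t=0,i=8, bit6=1)
  nb ..#.#: next=.  (t=2,i=9, bit5=0)
  nb ..#..: next=#  (t=1,i=4, bit4=1)
  nb ...##: next=#  (t=3,i=9, bit3=1)
  nb ...#.: next=.  (t=1,i=3, bit2=0)
  nb ....#: next=#  (t=1,i=2, bit1=1)
  nb .....: next=.  (t=5,i=6, bit0=0)
  bits 10010110011010110001010001011010 = 2523599962

2523599962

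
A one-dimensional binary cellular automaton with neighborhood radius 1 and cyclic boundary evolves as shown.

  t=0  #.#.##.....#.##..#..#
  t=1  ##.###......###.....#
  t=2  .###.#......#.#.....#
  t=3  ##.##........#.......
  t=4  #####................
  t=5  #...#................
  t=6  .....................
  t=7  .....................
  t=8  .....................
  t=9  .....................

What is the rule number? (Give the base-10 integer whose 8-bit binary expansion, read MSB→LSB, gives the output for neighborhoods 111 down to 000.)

  ### -> .   bit 7 = 0  t=1,i=0
  ##. -> #   bit 6 = 1  t=0,i=0
  #.# -> #   bit 5 = 1  t=0,i=1
  #.. -> .   bit 4 = 0  t=0,i=6
  .## -> #   bit 3 = 1  t=0,i=4
  .#. -> .   bit 2 = 0  t=0,i=2
  ..# -> .   bit 1 = 0  t=0,i=10
  ... -> .   bit 0 = 0  t=0,i=7
  bits 01101000 = 104

104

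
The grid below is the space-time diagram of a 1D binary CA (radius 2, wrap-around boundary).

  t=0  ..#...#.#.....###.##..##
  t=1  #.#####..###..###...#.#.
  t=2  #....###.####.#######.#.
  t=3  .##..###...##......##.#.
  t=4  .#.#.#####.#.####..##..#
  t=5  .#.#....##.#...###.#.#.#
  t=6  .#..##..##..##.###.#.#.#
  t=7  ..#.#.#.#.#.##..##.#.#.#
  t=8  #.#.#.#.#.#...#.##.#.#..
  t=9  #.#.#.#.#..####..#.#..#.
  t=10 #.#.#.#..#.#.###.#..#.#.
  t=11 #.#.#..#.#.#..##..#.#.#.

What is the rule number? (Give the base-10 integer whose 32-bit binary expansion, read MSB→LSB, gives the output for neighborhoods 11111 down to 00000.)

  #####|.  b31=0 t=1,i=4
  ####.|#  b30=1 t=1,i=5
  ###.#|#  b29=1 t=0,i=16
  ###..|#  b28=1 t=1,i=6
  ##.##|.  b27=0 t=0,i=17
  ##.#.|.  b26=0 t=2,i=21
  ##..#|#  b25=1 t=0,i=0
  ##...|#  b24=1 t=1,i=17
  #.###|.  b23=0 t=1,i=2
  #.##.|.  b22=0 t=0,i=18
  #.#.#|#  b21=1 t=1,i=0
  #.#..|.  b20=0 t=0,i=8
  #..##|.  b19=0 t=0,i=21
  #..#.|.  b18=0 t=0,i=1
  #...#|#  b17=1 t=0,i=4
  #....|#  b16=1 t=0,i=10
  .####|.  b15=0 t=1,i=3
  .###.|#  b14=1 t=0,i=15
  .##.#|#  b13=1 t=3,i=20
  .##..|.  b12=0 t=0,i=19
  .#.##|.  b11=0 t=1,i=1
  .#.#.|.  b10=0 t=0,i=7
  .#..#|#  b9=1 t=3,i=23
  .#...|#  b8=1 t=0,i=3
  ..###|#  b7=1 t=0,i=14
  ..##.|#  b6=1 t=0,i=22
  ..#.#|#  b5=1 t=0,i=6
  ..#..|#  b4=1 t=0,i=2
  ...##|.  b3=0 t=0,i=13
  ...#.|#  b2=1 t=0,i=5
  ....#|.  b1=0 t=0,i=12
  .....|#  b0=1 t=0,i=11
  bits 01110011001000110110001111110101 = 1931699189

1931699189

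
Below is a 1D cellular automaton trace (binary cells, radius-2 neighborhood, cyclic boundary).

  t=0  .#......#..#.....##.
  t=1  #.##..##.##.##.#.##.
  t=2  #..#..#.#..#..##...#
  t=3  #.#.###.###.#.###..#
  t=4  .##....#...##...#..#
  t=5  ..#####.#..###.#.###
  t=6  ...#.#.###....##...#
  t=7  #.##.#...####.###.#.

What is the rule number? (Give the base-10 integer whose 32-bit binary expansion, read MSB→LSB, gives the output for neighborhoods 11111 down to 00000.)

  [31] ##### => .  t=5,i=4
  [30] ####. => #  t=5,i=5
  [29] ###.# => .  t=3,i=6
  [28] ###.. => #  t=3,i=16
  [27] ##.## => #  t=1,i=8
  [26] ##.#. => #  t=1,i=14
  [25] ##..# => .  t=0,i=19
  [24] ##... => #  t=2,i=16
  [23] #.### => .  t=3,i=4
  [22] #.##. => .  t=1,i=2
  [21] #.#.# => #  t=1,i=0
  [20] #.#.. => #  t=2,i=8
  [19] #..## => .  t=1,i=5
  [18] #..#. => #  t=0,i=0
  [17] #...# => .  t=2,i=17
  [16] #.... => #  t=0,i=3
  [15] .#### => #  t=5,i=3
  [14] .###. => .  t=3,i=5
  [13] .##.# => .  t=1,i=7
  [12] .##.. => #  t=0,i=18
  [11] .#.## => .  t=1,i=1
  [10] .#.#. => .  t=2,i=7
  [9] .#..# => #  t=0,i=9
  [8] .#... => #  t=0,i=2
  [7] ..### => .  t=5,i=2
  [6] ..##. => #  t=0,i=17
  [5] ..#.# => #  t=2,i=6
  [4] ..#.. => .  t=0,i=1
  [3] ...## => .  t=0,i=16
  [2] ...#. => #  t=0,i=7
  [1] ....# => #  t=0,i=6
  [0] ..... => .  t=0,i=4
  bits 01011101001101011001001101100110 = 1563792230

1563792230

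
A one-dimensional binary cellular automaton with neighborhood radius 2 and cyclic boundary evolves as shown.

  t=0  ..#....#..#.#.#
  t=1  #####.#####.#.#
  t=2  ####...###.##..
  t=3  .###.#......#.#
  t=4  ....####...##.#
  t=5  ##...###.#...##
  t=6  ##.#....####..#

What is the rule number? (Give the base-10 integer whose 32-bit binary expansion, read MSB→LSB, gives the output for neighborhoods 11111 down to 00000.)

3560936244

  nb #####: next=#  (t=1,i=1, bit31=1)
  nb ####.: next=#  (t=1,i=3, bit30=1)
  nb ###.#: next=.  (t=1,i=4, bit29=0)
  nb ###..: next=#  (t=2,i=3, bit28=1)
  nb ##.##: next=.  (t=1,i=5, bit27=0)
  nb ##.#.: next=#  (t=1,i=11, bit26=1)
  nb ##..#: next=.  (t=2,i=13, bit25=0)
  nb ##...: next=.  (t=2,i=4, bit24=0)
  nb #.###: next=.  (t=1,i=6, bit23=0)
  nb #.##.: next=.  (t=2,i=11, bit22=0)
  nb #.#.#: next=#  (t=0,i=12, bit21=1)
  nb #.#..: next=#  (t=0,i=14, bit20=1)
  nb #..##: next=#  (t=2,i=14, bit19=1)
  nb #..#.: next=#  (t=0,i=1, bit18=1)
  nb #...#: next=#  (t=2,i=5, bit17=1)
  nb #....: next=#  (t=0,i=4, bit16=1)
  nb .####: next=#  (t=1,i=0, bit15=1)
  nb .###.: next=.  (t=2,i=8, bit14=0)
  nb .##.#: next=.  (t=4,i=12, bit13=0)
  nb .##..: next=#  (t=2,i=12, bit12=1)
  nb .#.##: next=.  (t=1,i=13, bit11=0)
  nb .#.#.: next=.  (t=0,i=11, bit10=0)
  nb .#..#: next=#  (t=0,i=0, bit9=1)
  nb .#...: next=#  (t=0,i=3, bit8=1)
  nb ..###: next=.  (t=2,i=0, bit7=0)
  nb ..##.: next=.  (t=4,i=11, bit6=0)
  nb ..#.#: next=#  (t=0,i=10, bit5=1)
  nb ..#..: next=#  (t=0,i=2, bit4=1)
  nb ...##: next=.  (t=2,i=6, bit3=0)
  nb ...#.: next=#  (t=0,i=6, bit2=1)
  nb ....#: next=.  (t=0,i=5, bit1=0)
  nb .....: next=.  (t=3,i=8, bit0=0)
  bits 11010100001111111001001100110100 = 3560936244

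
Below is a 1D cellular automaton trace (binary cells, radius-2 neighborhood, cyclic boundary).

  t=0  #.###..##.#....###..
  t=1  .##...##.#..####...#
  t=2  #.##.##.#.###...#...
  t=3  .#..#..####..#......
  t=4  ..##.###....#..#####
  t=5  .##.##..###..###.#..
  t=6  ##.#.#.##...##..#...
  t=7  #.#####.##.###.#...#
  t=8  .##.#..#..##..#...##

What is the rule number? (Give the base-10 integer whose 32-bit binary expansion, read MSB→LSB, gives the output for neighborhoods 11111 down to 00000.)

2376933067

  #####|#  b31=1 t=4,i=17
  ####.|.  b30=0 t=1,i=14
  ###.#|.  b29=0 t=5,i=15
  ###..|.  b28=0 t=0,i=4
  ##.##|#  b27=1 t=2,i=4
  ##.#.|#  b26=1 t=0,i=9
  ##..#|.  b25=0 t=0,i=5
  ##...|#  b24=1 t=1,i=3
  #.###|#  b23=1 t=0,i=2
  #.##.|.  b22=0 t=1,i=1
  #.#.#|#  b21=1 t=2,i=8
  #.#..|.  b20=0 t=0,i=10
  #..##|#  b19=1 t=0,i=6
  #..#.|#  b18=1 t=0,i=19
  #...#|.  b17=0 t=1,i=4
  #....|#  b16=1 t=0,i=12
  .####|.  b15=0 t=1,i=13
  .###.|.  b14=0 t=0,i=3
  .##.#|.  b13=0 t=0,i=8
  .##..|#  b12=1 t=1,i=2
  .#.##|#  b11=1 t=0,i=1
  .#.#.|#  b10=1 t=6,i=4
  .#..#|#  b9=1 t=1,i=10
  .#...|.  b8=0 t=0,i=11
  ..###|#  b7=1 t=0,i=15
  ..##.|#  b6=1 t=0,i=7
  ..#.#|.  b5=0 t=0,i=0
  ..#..|.  b4=0 t=2,i=16
  ...##|#  b3=1 t=0,i=14
  ...#.|.  b2=0 t=1,i=18
  ....#|#  b1=1 t=0,i=13
  .....|#  b0=1 t=3,i=16
  bits 10001101101011010001111011001011 = 2376933067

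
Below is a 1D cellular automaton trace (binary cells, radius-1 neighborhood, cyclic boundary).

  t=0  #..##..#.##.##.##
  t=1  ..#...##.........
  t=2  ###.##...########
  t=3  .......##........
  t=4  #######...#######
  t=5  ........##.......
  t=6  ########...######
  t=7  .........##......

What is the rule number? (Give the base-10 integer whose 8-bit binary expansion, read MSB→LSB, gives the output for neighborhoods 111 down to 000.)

7

  [7] ### => .  t=0,i=16
  [6] ##. => .  t=0,i=0
  [5] #.# => .  t=0,i=8
  [4] #.. => .  t=0,i=1
  [3] .## => .  t=0,i=3
  [2] .#. => #  t=0,i=7
  [1] ..# => #  t=0,i=2
  [0] ... => #  t=1,i=0
  bits 00000111 = 7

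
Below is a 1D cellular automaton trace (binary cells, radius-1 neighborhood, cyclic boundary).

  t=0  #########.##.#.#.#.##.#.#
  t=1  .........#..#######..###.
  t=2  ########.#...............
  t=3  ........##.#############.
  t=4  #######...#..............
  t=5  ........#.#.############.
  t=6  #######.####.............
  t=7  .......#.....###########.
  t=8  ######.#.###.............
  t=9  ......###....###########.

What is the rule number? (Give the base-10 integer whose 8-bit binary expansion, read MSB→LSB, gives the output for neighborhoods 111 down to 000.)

37

  [7] ### => .  t=0,i=0
  [6] ##. => .  t=0,i=8
  [5] #.# => #  t=0,i=9
  [4] #.. => .  t=1,i=10
  [3] .## => .  t=0,i=10
  [2] .#. => #  t=0,i=13
  [1] ..# => .  t=1,i=8
  [0] ... => #  t=1,i=0
  bits 00100101 = 37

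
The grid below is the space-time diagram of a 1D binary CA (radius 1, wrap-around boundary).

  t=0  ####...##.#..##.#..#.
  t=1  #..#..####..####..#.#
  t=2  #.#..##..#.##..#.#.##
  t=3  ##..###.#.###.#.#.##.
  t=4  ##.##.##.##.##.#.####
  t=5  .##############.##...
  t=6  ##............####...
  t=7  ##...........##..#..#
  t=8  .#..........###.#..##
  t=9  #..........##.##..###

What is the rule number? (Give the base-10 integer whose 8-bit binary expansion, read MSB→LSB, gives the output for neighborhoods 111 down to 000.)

106

  nb ###: next=.  (t=0,i=1, bit7=0)
  nb ##.: next=#  (t=0,i=3, bit6=1)
  nb #.#: next=#  (t=0,i=9, bit5=1)
  nb #..: next=.  (t=0,i=4, bit4=0)
  nb .##: next=#  (t=0,i=0, bit3=1)
  nb .#.: next=.  (t=0,i=10, bit2=0)
  nb ..#: next=#  (t=0,i=6, bit1=1)
  nb ...: next=.  (t=0,i=5, bit0=0)
  bits 01101010 = 106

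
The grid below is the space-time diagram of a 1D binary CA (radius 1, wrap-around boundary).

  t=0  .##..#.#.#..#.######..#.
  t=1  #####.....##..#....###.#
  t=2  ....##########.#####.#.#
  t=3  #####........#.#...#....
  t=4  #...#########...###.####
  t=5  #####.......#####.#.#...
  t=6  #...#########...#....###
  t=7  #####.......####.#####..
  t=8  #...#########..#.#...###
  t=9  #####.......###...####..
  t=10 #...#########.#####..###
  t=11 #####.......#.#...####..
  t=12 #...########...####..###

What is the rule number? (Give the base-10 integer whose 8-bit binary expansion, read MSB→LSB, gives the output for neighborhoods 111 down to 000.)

91

  [7] ### => .  t=0,i=15
  [6] ##. => #  t=0,i=2
  [5] #.# => .  t=0,i=6
  [4] #.. => #  t=0,i=3
  [3] .## => #  t=0,i=1
  [2] .#. => .  t=0,i=5
  [1] ..# => #  t=0,i=0
  [0] ... => #  t=1,i=6
  bits 01011011 = 91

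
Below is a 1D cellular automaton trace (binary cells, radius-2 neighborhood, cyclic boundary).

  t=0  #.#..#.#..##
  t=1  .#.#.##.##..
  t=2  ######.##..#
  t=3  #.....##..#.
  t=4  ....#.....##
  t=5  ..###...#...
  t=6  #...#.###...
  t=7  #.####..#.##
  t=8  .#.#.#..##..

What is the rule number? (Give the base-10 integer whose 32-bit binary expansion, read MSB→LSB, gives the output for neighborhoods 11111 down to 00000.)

476745270

  ##### -> .   bit 31 = 0  t=2,i=1
  ####. -> .   bit 30 = 0  t=2,i=4
  ###.# -> .   bit 29 = 0  t=0,i=0
  ###.. -> #   bit 28 = 1  t=5,i=4
  ##.## -> #   bit 27 = 1  t=1,i=7
  ##.#. -> #   bit 26 = 1  t=0,i=1
  ##..# -> .   bit 25 = 0  t=2,i=9
  ##... -> .   bit 24 = 0  t=1,i=10
  #.### -> .   bit 23 = 0  t=6,i=6
  #.##. -> #   bit 22 = 1  t=1,i=5
  #.#.# -> #   bit 21 = 1  t=1,i=3
  #.#.. -> .   bit 20 = 0  t=0,i=2
  #..## -> #   bit 19 = 1  t=0,i=9
  #..#. -> .   bit 18 = 0  t=0,i=4
  #...# -> #   bit 17 = 1  t=1,i=11
  #.... -> .   bit 16 = 0  t=3,i=2
  .#### -> #   bit 15 = 1  t=2,i=0
  .###. -> .   bit 14 = 0  t=0,i=11
  .##.# -> .   bit 13 = 0  t=1,i=6
  .##.. -> .   bit 12 = 0  t=1,i=9
  .#.## -> #   bit 11 = 1  t=1,i=4
  .#.#. -> #   bit 10 = 1  t=0,i=6
  .#..# -> #   bit 9 = 1  t=0,i=3
  .#... -> .   bit 8 = 0  t=3,i=1
  ..### -> .   bit 7 = 0  t=0,i=10
  ..##. -> .   bit 6 = 0  t=3,i=6
  ..#.# -> #   bit 5 = 1  t=0,i=5
  ..#.. -> #   bit 4 = 1  t=4,i=4
  ...## -> .   bit 3 = 0  t=3,i=5
  ...#. -> #   bit 2 = 1  t=1,i=0
  ....# -> #   bit 1 = 1  t=3,i=4
  ..... -> .   bit 0 = 0  t=3,i=3
  bits 00011100011010101000111000110110 = 476745270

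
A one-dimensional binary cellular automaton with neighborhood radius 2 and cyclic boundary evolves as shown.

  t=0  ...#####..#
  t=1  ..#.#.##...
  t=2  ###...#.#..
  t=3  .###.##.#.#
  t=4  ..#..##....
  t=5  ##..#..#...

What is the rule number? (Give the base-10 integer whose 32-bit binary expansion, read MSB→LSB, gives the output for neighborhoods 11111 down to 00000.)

1364779054

  [31] ##### => .  t=0,i=5
  [30] ####. => #  t=0,i=6
  [29] ###.# => .  t=3,i=3
  [28] ###.. => #  t=0,i=7
  [27] ##.## => .  t=3,i=4
  [26] ##.#. => .  t=3,i=7
  [25] ##..# => .  t=0,i=8
  [24] ##... => #  t=1,i=8
  [23] #.### => .  t=3,i=1
  [22] #.##. => #  t=1,i=6
  [21] #.#.# => .  t=1,i=4
  [20] #.#.. => #  t=2,i=8
  [19] #..## => #  t=2,i=10
  [18] #..#. => .  t=0,i=9
  [17] #...# => .  t=0,i=1
  [16] #.... => .  t=1,i=9
  [15] .#### => #  t=0,i=4
  [14] .###. => #  t=2,i=1
  [13] .##.# => #  t=3,i=6
  [12] .##.. => .  t=1,i=7
  [11] .#.## => .  t=1,i=5
  [10] .#.#. => .  t=1,i=3
  [9] .#..# => .  t=2,i=9
  [8] .#... => .  t=0,i=0
  [7] ..### => .  t=0,i=3
  [6] ..##. => .  t=4,i=5
  [5] ..#.# => #  t=1,i=2
  [4] ..#.. => .  t=0,i=10
  [3] ...## => #  t=0,i=2
  [2] ...#. => #  t=1,i=1
  [1] ....# => #  t=1,i=0
  [0] ..... => .  t=1,i=10
  bits 01010001010110001110000000101110 = 1364779054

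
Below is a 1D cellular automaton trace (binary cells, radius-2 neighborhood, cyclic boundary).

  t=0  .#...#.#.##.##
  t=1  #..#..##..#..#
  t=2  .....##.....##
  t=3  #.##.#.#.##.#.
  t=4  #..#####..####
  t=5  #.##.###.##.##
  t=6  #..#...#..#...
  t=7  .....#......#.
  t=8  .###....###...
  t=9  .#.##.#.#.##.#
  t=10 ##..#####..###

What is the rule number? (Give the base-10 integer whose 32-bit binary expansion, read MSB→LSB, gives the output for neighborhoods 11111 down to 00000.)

4113179843

  ##### -> #   bit 31 = 1  t=4,i=5
  ####. -> #   bit 30 = 1  t=4,i=6
  ###.# -> #   bit 29 = 1  t=5,i=0
  ###.. -> #   bit 28 = 1  t=4,i=0
  ##.## -> .   bit 27 = 0  t=0,i=11
  ##.#. -> #   bit 26 = 1  t=0,i=0
  ##..# -> .   bit 25 = 0  t=1,i=1
  ##... -> #   bit 24 = 1  t=2,i=0
  #.### -> .   bit 23 = 0  t=5,i=5
  #.##. -> .   bit 22 = 0  t=0,i=9
  #.#.# -> #   bit 21 = 1  t=0,i=7
  #.#.. -> .   bit 20 = 0  t=0,i=1
  #..## -> #   bit 19 = 1  t=1,i=5
  #..#. -> .   bit 18 = 0  t=1,i=2
  #...# -> #   bit 17 = 1  t=0,i=3
  #.... -> .   bit 16 = 0  t=2,i=1
  .#### -> .   bit 15 = 0  t=4,i=4
  .###. -> .   bit 14 = 0  t=5,i=6
  .##.# -> #   bit 13 = 1  t=0,i=10
  .##.. -> .   bit 12 = 0  t=1,i=0
  .#.## -> .   bit 11 = 0  t=0,i=8
  .#.#. -> #   bit 10 = 1  t=0,i=6
  .#..# -> .   bit 9 = 0  t=1,i=4
  .#... -> .   bit 8 = 0  t=0,i=2
  ..### -> #   bit 7 = 1  t=4,i=3
  ..##. -> #   bit 6 = 1  t=1,i=6
  ..#.# -> .   bit 5 = 0  t=0,i=5
  ..#.. -> .   bit 4 = 0  t=1,i=3
  ...## -> .   bit 3 = 0  t=2,i=4
  ...#. -> .   bit 2 = 0  t=0,i=4
  ....# -> #   bit 1 = 1  t=2,i=3
  ..... -> #   bit 0 = 1  t=2,i=2
  bits 11110101001010100010010011000011 = 4113179843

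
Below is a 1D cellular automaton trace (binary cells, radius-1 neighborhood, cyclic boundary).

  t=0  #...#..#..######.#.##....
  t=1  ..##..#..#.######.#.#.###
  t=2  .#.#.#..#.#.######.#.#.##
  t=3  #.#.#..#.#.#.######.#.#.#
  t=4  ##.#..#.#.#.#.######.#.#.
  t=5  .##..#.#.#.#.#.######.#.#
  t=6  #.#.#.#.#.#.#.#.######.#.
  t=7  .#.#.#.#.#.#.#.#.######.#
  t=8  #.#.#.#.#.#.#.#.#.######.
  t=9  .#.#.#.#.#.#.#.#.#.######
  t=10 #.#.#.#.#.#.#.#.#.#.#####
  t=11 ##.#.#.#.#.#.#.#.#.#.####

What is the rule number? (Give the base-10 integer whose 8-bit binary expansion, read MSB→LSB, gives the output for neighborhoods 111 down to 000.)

  nb ###: next=#  (t=0,i=11, bit7=1)
  nb ##.: next=#  (t=0,i=15, bit6=1)
  nb #.#: next=#  (t=0,i=16, bit5=1)
  nb #..: next=.  (t=0,i=1, bit4=0)
  nb .##: next=.  (t=0,i=10, bit3=0)
  nb .#.: next=.  (t=0,i=0, bit2=0)
  nb ..#: next=#  (t=0,i=3, bit1=1)
  nb ...: next=#  (t=0,i=2, bit0=1)
  bits 11100011 = 227

227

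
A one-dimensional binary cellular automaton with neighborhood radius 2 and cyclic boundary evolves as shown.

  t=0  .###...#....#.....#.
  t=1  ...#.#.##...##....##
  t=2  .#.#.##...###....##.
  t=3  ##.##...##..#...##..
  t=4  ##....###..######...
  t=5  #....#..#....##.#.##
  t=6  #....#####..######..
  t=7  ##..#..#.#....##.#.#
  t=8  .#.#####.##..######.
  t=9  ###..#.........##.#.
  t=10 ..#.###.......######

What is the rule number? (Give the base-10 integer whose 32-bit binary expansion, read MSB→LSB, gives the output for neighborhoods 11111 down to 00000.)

  [31] ##### => #  t=4,i=13
  [30] ####. => .  t=4,i=15
  [29] ###.# => .  t=8,i=7
  [28] ###.. => #  t=0,i=3
  [27] ##.## => .  t=3,i=2
  [26] ##.#. => #  t=5,i=15
  [25] ##..# => .  t=2,i=19
  [24] ##... => .  t=0,i=4
  [23] #.### => .  t=5,i=18
  [22] #.##. => .  t=1,i=7
  [21] #.#.# => #  t=1,i=5
  [20] #.#.. => #  t=7,i=9
  [19] #..## => .  t=0,i=0
  [18] #..#. => #  t=2,i=0
  [17] #...# => #  t=0,i=5
  [16] #.... => .  t=0,i=9
  [15] .#### => .  t=4,i=12
  [14] .###. => .  t=0,i=2
  [13] .##.# => #  t=3,i=1
  [12] .##.. => .  t=1,i=8
  [11] .#.## => #  t=1,i=6
  [10] .#.#. => .  t=1,i=4
  [9] .#..# => #  t=0,i=19
  [8] .#... => #  t=0,i=8
  [7] ..### => .  t=0,i=1
  [6] ..##. => #  t=1,i=12
  [5] ..#.# => #  t=1,i=3
  [4] ..#.. => #  t=0,i=7
  [3] ...## => #  t=1,i=11
  [2] ...#. => .  t=0,i=6
  [1] ....# => .  t=0,i=10
  [0] ..... => .  t=0,i=15
  bits 10010100001101100010101101111000 = 2486578040

2486578040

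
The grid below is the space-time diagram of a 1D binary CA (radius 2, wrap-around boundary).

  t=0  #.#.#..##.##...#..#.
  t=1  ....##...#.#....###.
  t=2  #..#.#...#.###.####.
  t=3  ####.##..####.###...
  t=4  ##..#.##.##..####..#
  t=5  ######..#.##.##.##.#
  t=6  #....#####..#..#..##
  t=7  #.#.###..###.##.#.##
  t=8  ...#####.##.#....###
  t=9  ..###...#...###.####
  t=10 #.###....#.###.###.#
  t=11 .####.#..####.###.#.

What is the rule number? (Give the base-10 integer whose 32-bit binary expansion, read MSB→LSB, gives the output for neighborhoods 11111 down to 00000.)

446028712

  #####|.  b31=0 t=5,i=1
  ####.|.  b30=0 t=2,i=17
  ###.#|.  b29=0 t=2,i=13
  ###..|#  b28=1 t=1,i=18
  ##.##|#  b27=1 t=0,i=9
  ##.#.|.  b26=0 t=2,i=19
  ##..#|#  b25=1 t=3,i=7
  ##...|.  b24=0 t=0,i=12
  #.###|#  b23=1 t=2,i=11
  #.##.|.  b22=0 t=0,i=10
  #.#.#|.  b21=0 t=0,i=0
  #.#..|#  b20=1 t=0,i=4
  #..##|.  b19=0 t=0,i=6
  #..#.|#  b18=1 t=0,i=17
  #...#|.  b17=0 t=0,i=13
  #....|#  b16=1 t=1,i=0
  .####|#  b15=1 t=2,i=16
  .###.|#  b14=1 t=1,i=17
  .##.#|.  b13=0 t=0,i=8
  .##..|#  b12=1 t=0,i=11
  .#.##|#  b11=1 t=2,i=10
  .#.#.|.  b10=0 t=0,i=1
  .#..#|#  b9=1 t=0,i=5
  .#...|#  b8=1 t=1,i=12
  ..###|#  b7=1 t=1,i=16
  ..##.|.  b6=0 t=0,i=7
  ..#.#|#  b5=1 t=0,i=18
  ..#..|.  b4=0 t=0,i=15
  ...##|#  b3=1 t=1,i=3
  ...#.|.  b2=0 t=0,i=14
  ....#|.  b1=0 t=1,i=2
  .....|.  b0=0 t=1,i=1
  bits 00011010100101011101101110101000 = 446028712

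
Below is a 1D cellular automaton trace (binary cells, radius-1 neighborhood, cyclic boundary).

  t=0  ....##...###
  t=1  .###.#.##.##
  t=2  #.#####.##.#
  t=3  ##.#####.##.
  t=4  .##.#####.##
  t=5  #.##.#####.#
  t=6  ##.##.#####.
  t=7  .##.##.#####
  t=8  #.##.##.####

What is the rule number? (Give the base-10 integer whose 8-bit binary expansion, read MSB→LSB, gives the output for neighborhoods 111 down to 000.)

231

  ### -> #   bit 7 = 1  t=0,i=10
  ##. -> #   bit 6 = 1  t=0,i=5
  #.# -> #   bit 5 = 1  t=1,i=0
  #.. -> .   bit 4 = 0  t=0,i=0
  .## -> .   bit 3 = 0  t=0,i=4
  .#. -> #   bit 2 = 1  t=1,i=5
  ..# -> #   bit 1 = 1  t=0,i=3
  ... -> #   bit 0 = 1  t=0,i=1
  bits 11100111 = 231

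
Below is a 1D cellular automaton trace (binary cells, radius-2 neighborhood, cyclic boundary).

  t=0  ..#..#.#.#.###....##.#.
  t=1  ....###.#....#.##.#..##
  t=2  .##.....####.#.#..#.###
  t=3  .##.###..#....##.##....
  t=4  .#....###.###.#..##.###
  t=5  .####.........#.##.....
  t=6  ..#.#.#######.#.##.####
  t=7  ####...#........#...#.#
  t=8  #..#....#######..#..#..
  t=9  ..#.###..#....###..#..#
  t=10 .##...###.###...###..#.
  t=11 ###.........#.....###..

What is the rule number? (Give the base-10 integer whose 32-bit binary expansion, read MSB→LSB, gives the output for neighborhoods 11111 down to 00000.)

  #####|.  b31=0 t=6,i=8
  ####.|.  b30=0 t=2,i=10
  ###.#|.  b29=0 t=1,i=6
  ###..|#  b28=1 t=0,i=13
  ##.##|.  b27=0 t=2,i=0
  ##.#.|.  b26=0 t=0,i=20
  ##..#|#  b25=1 t=3,i=7
  ##...|.  b24=0 t=0,i=14
  #.###|.  b23=0 t=0,i=11
  #.##.|#  b22=1 t=1,i=15
  #.#.#|.  b21=0 t=0,i=7
  #.#..|#  b20=1 t=0,i=21
  #..##|#  b19=1 t=1,i=20
  #..#.|#  b18=1 t=0,i=4
  #...#|.  b17=0 t=0,i=0
  #....|#  b16=1 t=0,i=15
  .####|#  b15=1 t=2,i=9
  .###.|.  b14=0 t=0,i=12
  .##.#|.  b13=0 t=0,i=19
  .##..|#  b12=1 t=1,i=22
  .#.##|.  b11=0 t=0,i=10
  .#.#.|#  b10=1 t=0,i=6
  .#..#|.  b9=0 t=0,i=3
  .#...|#  b8=1 t=0,i=22
  ..###|.  b7=0 t=1,i=4
  ..##.|#  b6=1 t=0,i=18
  ..#.#|#  b5=1 t=0,i=5
  ..#..|.  b4=0 t=0,i=2
  ...##|.  b3=0 t=0,i=17
  ...#.|.  b2=0 t=0,i=1
  ....#|#  b1=1 t=0,i=16
  .....|#  b0=1 t=2,i=5
  bits 00010010010111011001010101100011 = 308122979

308122979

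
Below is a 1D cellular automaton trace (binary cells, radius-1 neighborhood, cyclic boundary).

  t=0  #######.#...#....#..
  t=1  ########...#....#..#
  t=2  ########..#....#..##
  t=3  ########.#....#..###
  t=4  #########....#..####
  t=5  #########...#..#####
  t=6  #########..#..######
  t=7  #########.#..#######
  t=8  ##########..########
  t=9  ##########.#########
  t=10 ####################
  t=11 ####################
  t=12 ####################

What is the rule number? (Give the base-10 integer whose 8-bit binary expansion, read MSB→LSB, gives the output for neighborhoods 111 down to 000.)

  nb ###: next=#  (t=0,i=1, bit7=1)
  nb ##.: next=#  (t=0,i=6, bit6=1)
  nb #.#: next=#  (t=0,i=7, bit5=1)
  nb #..: next=.  (t=0,i=9, bit4=0)
  nb .##: next=#  (t=0,i=0, bit3=1)
  nb .#.: next=.  (t=0,i=8, bit2=0)
  nb ..#: next=#  (t=0,i=11, bit1=1)
  nb ...: next=.  (t=0,i=10, bit0=0)
  bits 11101010 = 234

234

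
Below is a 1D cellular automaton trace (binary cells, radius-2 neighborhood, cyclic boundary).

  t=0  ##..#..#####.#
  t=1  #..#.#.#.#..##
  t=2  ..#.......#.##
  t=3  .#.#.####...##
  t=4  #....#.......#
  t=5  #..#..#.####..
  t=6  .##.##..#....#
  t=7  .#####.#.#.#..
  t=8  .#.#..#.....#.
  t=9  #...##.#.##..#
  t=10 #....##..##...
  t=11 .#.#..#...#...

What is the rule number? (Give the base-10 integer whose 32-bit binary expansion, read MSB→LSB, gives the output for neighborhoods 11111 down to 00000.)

2361684867

  [31] ##### => #  t=0,i=9
  [30] ####. => .  t=0,i=10
  [29] ###.# => .  t=0,i=11
  [28] ###.. => .  t=0,i=1
  [27] ##.## => #  t=0,i=12
  [26] ##.#. => #  t=3,i=0
  [25] ##..# => .  t=0,i=2
  [24] ##... => .  t=3,i=9
  [23] #.### => #  t=0,i=13
  [22] #.##. => #  t=2,i=12
  [21] #.#.# => .  t=1,i=5
  [20] #.#.. => .  t=1,i=9
  [19] #..## => .  t=0,i=6
  [18] #..#. => #  t=0,i=3
  [17] #...# => .  t=3,i=10
  [16] #.... => .  t=2,i=4
  [15] .#### => .  t=0,i=8
  [14] .###. => #  t=0,i=0
  [13] .##.# => #  t=3,i=13
  [12] .##.. => #  t=2,i=13
  [11] .#.## => .  t=2,i=11
  [10] .#.#. => .  t=1,i=4
  [9] .#..# => #  t=0,i=5
  [8] .#... => #  t=2,i=3
  [7] ..### => #  t=0,i=7
  [6] ..##. => .  t=3,i=12
  [5] ..#.# => .  t=1,i=3
  [4] ..#.. => .  t=0,i=4
  [3] ...## => .  t=3,i=11
  [2] ...#. => .  t=2,i=9
  [1] ....# => #  t=2,i=8
  [0] ..... => #  t=2,i=5
  bits 10001100110001000111001110000011 = 2361684867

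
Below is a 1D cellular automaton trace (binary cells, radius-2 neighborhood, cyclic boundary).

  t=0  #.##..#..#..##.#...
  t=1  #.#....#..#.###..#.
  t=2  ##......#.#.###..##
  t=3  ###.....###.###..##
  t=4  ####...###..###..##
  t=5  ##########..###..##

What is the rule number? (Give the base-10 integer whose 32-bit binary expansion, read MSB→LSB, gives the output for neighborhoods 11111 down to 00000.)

  ##### -> #   bit 31 = 1  t=3,i=0
  ####. -> #   bit 30 = 1  t=2,i=0
  ###.# -> .   bit 29 = 0  t=3,i=10
  ###.. -> #   bit 28 = 1  t=1,i=14
  ##.## -> .   bit 27 = 0  t=3,i=11
  ##.#. -> #   bit 26 = 1  t=0,i=14
  ##..# -> .   bit 25 = 0  t=0,i=4
  ##... -> #   bit 24 = 1  t=2,i=2
  #.### -> #   bit 23 = 1  t=1,i=12
  #.##. -> #   bit 22 = 1  t=0,i=2
  #.#.# -> #   bit 21 = 1  t=1,i=0
  #.#.. -> .   bit 20 = 0  t=0,i=15
  #..## -> .   bit 19 = 0  t=0,i=11
  #..#. -> .   bit 18 = 0  t=0,i=5
  #...# -> #   bit 17 = 1  t=0,i=17
  #.... -> .   bit 16 = 0  t=1,i=4
  .#### -> #   bit 15 = 1  t=2,i=18
  .###. -> #   bit 14 = 1  t=1,i=13
  .##.# -> #   bit 13 = 1  t=0,i=13
  .##.. -> .   bit 12 = 0  t=0,i=3
  .#.## -> .   bit 11 = 0  t=0,i=1
  .#.#. -> #   bit 10 = 1  t=1,i=1
  .#..# -> #   bit 9 = 1  t=0,i=7
  .#... -> .   bit 8 = 0  t=0,i=16
  ..### -> #   bit 7 = 1  t=2,i=17
  ..##. -> #   bit 6 = 1  t=0,i=12
  ..#.# -> #   bit 5 = 1  t=0,i=0
  ..#.. -> .   bit 4 = 0  t=0,i=6
  ...## -> #   bit 3 = 1  t=3,i=7
  ...#. -> .   bit 2 = 0  t=0,i=18
  ....# -> .   bit 1 = 0  t=1,i=5
  ..... -> .   bit 0 = 0  t=2,i=4
  bits 11010101111000101110011011101000 = 3588417256

3588417256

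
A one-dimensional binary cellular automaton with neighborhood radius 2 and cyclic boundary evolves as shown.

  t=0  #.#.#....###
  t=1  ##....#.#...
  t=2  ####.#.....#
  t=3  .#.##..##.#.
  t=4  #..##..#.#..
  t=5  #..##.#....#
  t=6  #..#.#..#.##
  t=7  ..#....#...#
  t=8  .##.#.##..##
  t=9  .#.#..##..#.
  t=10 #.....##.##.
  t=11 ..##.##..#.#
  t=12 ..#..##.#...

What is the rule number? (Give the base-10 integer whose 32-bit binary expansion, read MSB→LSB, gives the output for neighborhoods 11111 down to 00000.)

2772783197

  [31] ##### => #  t=2,i=1
  [30] ####. => .  t=0,i=11
  [29] ###.# => #  t=0,i=0
  [28] ###.. => .  t=6,i=0
  [27] ##.## => .  t=8,i=0
  [26] ##.#. => #  t=0,i=1
  [25] ##..# => .  t=3,i=5
  [24] ##... => #  t=1,i=2
  [23] #.### => .  t=6,i=10
  [22] #.##. => #  t=3,i=3
  [21] #.#.# => .  t=0,i=2
  [20] #.#.. => .  t=0,i=4
  [19] #..## => .  t=3,i=6
  [18] #..#. => #  t=3,i=0
  [17] #...# => .  t=1,i=10
  [16] #.... => #  t=0,i=6
  [15] .#### => .  t=0,i=10
  [14] .###. => #  t=6,i=11
  [13] .##.# => .  t=3,i=8
  [12] .##.. => #  t=1,i=1
  [11] .#.## => .  t=3,i=2
  [10] .#.#. => .  t=0,i=3
  [9] .#..# => .  t=3,i=11
  [8] .#... => .  t=0,i=5
  [7] ..### => .  t=0,i=9
  [6] ..##. => #  t=1,i=0
  [5] ..#.# => .  t=1,i=6
  [4] ..#.. => #  t=4,i=0
  [3] ...## => #  t=0,i=8
  [2] ...#. => #  t=1,i=5
  [1] ....# => .  t=0,i=7
  [0] ..... => #  t=2,i=8
  bits 10100101010001010101000001011101 = 2772783197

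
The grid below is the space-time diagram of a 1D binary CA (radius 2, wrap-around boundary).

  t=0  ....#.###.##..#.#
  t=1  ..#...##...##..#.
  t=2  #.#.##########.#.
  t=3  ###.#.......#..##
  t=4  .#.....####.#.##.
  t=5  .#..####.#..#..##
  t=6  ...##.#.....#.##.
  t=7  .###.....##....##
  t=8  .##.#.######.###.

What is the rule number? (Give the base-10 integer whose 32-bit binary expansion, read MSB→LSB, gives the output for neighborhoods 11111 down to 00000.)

1135236315

  [31] ##### => .  t=2,i=6
  [30] ####. => #  t=2,i=12
  [29] ###.# => .  t=0,i=8
  [28] ###.. => .  t=7,i=3
  [27] ##.## => .  t=0,i=9
  [26] ##.#. => .  t=2,i=14
  [25] ##..# => #  t=0,i=12
  [24] ##... => #  t=1,i=8
  [23] #.### => #  t=0,i=6
  [22] #.##. => .  t=0,i=10
  [21] #.#.# => #  t=2,i=0
  [20] #.#.. => .  t=0,i=16
  [19] #..## => #  t=3,i=14
  [18] #..#. => .  t=0,i=13
  [17] #...# => #  t=1,i=0
  [16] #.... => .  t=0,i=1
  [15] .#### => .  t=2,i=5
  [14] .###. => #  t=0,i=7
  [13] .##.# => .  t=5,i=16
  [12] .##.. => #  t=0,i=11
  [11] .#.## => .  t=0,i=5
  [10] .#.#. => #  t=0,i=15
  [9] .#..# => .  t=3,i=13
  [8] .#... => .  t=0,i=0
  [7] ..### => #  t=3,i=15
  [6] ..##. => #  t=1,i=6
  [5] ..#.# => .  t=0,i=4
  [4] ..#.. => #  t=1,i=2
  [3] ...## => #  t=1,i=5
  [2] ...#. => .  t=0,i=3
  [1] ....# => #  t=0,i=2
  [0] ..... => #  t=3,i=7
  bits 01000011101010100101010011011011 = 1135236315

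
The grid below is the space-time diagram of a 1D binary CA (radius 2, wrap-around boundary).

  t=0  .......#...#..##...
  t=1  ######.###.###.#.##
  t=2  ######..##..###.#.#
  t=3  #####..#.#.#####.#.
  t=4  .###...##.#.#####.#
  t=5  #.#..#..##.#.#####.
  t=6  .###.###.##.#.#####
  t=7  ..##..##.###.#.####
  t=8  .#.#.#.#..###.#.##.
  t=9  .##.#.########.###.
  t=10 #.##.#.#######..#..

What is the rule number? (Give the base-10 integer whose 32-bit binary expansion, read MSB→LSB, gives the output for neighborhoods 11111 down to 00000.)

3831234483

  ##### -> #   bit 31 = 1  t=1,i=0
  ####. -> #   bit 30 = 1  t=1,i=4
  ###.# -> #   bit 29 = 1  t=1,i=5
  ###.. -> .   bit 28 = 0  t=2,i=5
  ##.## -> .   bit 27 = 0  t=1,i=6
  ##.#. -> #   bit 26 = 1  t=1,i=14
  ##..# -> .   bit 25 = 0  t=2,i=6
  ##... -> .   bit 24 = 0  t=0,i=16
  #.### -> .   bit 23 = 0  t=1,i=7
  #.##. -> #   bit 22 = 1  t=6,i=9
  #.#.# -> .   bit 21 = 0  t=1,i=15
  #.#.. -> #   bit 20 = 1  t=5,i=2
  #..## -> #   bit 19 = 1  t=0,i=13
  #..#. -> .   bit 18 = 0  t=3,i=6
  #...# -> #   bit 17 = 1  t=0,i=9
  #.... -> #   bit 16 = 1  t=0,i=17
  .#### -> #   bit 15 = 1  t=1,i=18
  .###. -> #   bit 14 = 1  t=1,i=8
  .##.# -> #   bit 13 = 1  t=4,i=8
  .##.. -> #   bit 12 = 1  t=0,i=15
  .#.## -> #   bit 11 = 1  t=1,i=16
  .#.#. -> #   bit 10 = 1  t=3,i=8
  .#..# -> #   bit 9 = 1  t=0,i=12
  .#... -> #   bit 8 = 1  t=0,i=8
  ..### -> #   bit 7 = 1  t=2,i=12
  ..##. -> .   bit 6 = 0  t=0,i=14
  ..#.# -> #   bit 5 = 1  t=3,i=7
  ..#.. -> #   bit 4 = 1  t=0,i=7
  ...## -> .   bit 3 = 0  t=4,i=6
  ...#. -> .   bit 2 = 0  t=0,i=6
  ....# -> #   bit 1 = 1  t=0,i=5
  ..... -> #   bit 0 = 1  t=0,i=0
  bits 11100100010110111111111110110011 = 3831234483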